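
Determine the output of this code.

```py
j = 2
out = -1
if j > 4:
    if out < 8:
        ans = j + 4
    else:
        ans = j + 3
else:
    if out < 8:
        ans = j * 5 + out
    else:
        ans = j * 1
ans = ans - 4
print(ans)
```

5

j=2, out=-1
j > 4 is False; out < 8 is True
→ ans = j * 5 + out = 9
ans = 9-4 = 5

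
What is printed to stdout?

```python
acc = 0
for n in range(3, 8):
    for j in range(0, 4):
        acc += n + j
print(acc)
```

130

n=3,j=0: acc = 0+3 = 3
n=3,j=1: acc = 3+4 = 7
n=3,j=2: acc = 7+5 = 12
n=3,j=3: acc = 12+6 = 18
n=4,j=0: acc = 18+4 = 22
n=4,j=1: acc = 22+5 = 27
n=4,j=2: acc = 27+6 = 33
n=4,j=3: acc = 33+7 = 40
n=5,j=0: acc = 40+5 = 45
n=5,j=1: acc = 45+6 = 51
n=5,j=2: acc = 51+7 = 58
n=5,j=3: acc = 58+8 = 66
n=6,j=0: acc = 66+6 = 72
n=6,j=1: acc = 72+7 = 79
n=6,j=2: acc = 79+8 = 87
n=6,j=3: acc = 87+9 = 96
n=7,j=0: acc = 96+7 = 103
n=7,j=1: acc = 103+8 = 111
n=7,j=2: acc = 111+9 = 120
n=7,j=3: acc = 120+10 = 130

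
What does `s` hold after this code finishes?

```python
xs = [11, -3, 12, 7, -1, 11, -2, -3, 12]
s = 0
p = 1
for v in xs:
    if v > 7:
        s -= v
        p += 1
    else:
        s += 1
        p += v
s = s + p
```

-38

v=11: >7, s = 0-11 = -11; p=2
v=-3: not >7, s = (-11)+1 = -10; p=-1
v=12: >7, s = (-10)-12 = -22; p=0
v=7: not >7, s = (-22)+1 = -21; p=7
v=-1: not >7, s = (-21)+1 = -20; p=6
v=11: >7, s = (-20)-11 = -31; p=7
v=-2: not >7, s = (-31)+1 = -30; p=5
v=-3: not >7, s = (-30)+1 = -29; p=2
v=12: >7, s = (-29)-12 = -41; p=3
s+p = (-41)+3 = -38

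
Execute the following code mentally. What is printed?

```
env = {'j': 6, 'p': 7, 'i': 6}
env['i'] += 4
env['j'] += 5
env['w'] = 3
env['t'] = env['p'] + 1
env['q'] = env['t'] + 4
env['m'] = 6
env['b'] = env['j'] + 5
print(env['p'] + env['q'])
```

env['i'] = 6+4 = 10 → {'j': 6, 'p': 7, 'i': 10}
env['j'] = 6+5 = 11 → {'j': 11, 'p': 7, 'i': 10}
env['w'] = 3 → {'j': 11, 'p': 7, 'i': 10, 'w': 3}
env['t'] = env['p']+1 = 8 → {'j': 11, 'p': 7, 'i': 10, 'w': 3, 't': 8}
env['q'] = env['t']+4 = 12 → {'j': 11, 'p': 7, 'i': 10, 'w': 3, 't': 8, 'q': 12}
env['m'] = 6 → {'j': 11, 'p': 7, 'i': 10, 'w': 3, 't': 8, 'q': 12, 'm': 6}
env['b'] = env['j']+5 = 16 → {'j': 11, 'p': 7, 'i': 10, 'w': 3, 't': 8, 'q': 12, 'm': 6, 'b': 16}
env['p']+env['q'] = 7+12 = 19

19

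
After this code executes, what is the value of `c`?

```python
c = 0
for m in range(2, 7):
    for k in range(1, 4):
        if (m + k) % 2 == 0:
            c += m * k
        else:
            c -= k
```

40

m=2,k=1: odd sum, c = 0-1 = -1
m=2,k=2: even sum, c = (-1)+4 = 3
m=2,k=3: odd sum, c = 3-3 = 0
m=3,k=1: even sum, c = 0+3 = 3
m=3,k=2: odd sum, c = 3-2 = 1
m=3,k=3: even sum, c = 1+9 = 10
m=4,k=1: odd sum, c = 10-1 = 9
m=4,k=2: even sum, c = 9+8 = 17
m=4,k=3: odd sum, c = 17-3 = 14
m=5,k=1: even sum, c = 14+5 = 19
m=5,k=2: odd sum, c = 19-2 = 17
m=5,k=3: even sum, c = 17+15 = 32
m=6,k=1: odd sum, c = 32-1 = 31
m=6,k=2: even sum, c = 31+12 = 43
m=6,k=3: odd sum, c = 43-3 = 40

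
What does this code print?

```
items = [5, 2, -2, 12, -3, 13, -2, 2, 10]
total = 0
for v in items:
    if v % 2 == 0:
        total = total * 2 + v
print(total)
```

v=5: not even
v=2: even, total = 0*2+2 = 2
v=-2: even, total = 2*2+(-2) = 2
v=12: even, total = 2*2+12 = 16
v=-3: not even
v=13: not even
v=-2: even, total = 16*2+(-2) = 30
v=2: even, total = 30*2+2 = 62
v=10: even, total = 62*2+10 = 134

134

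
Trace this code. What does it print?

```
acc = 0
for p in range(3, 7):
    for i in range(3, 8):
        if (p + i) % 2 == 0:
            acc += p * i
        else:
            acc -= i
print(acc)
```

170

p=3,i=3: even sum, acc = 0+9 = 9
p=3,i=4: odd sum, acc = 9-4 = 5
p=3,i=5: even sum, acc = 5+15 = 20
p=3,i=6: odd sum, acc = 20-6 = 14
p=3,i=7: even sum, acc = 14+21 = 35
p=4,i=3: odd sum, acc = 35-3 = 32
p=4,i=4: even sum, acc = 32+16 = 48
p=4,i=5: odd sum, acc = 48-5 = 43
p=4,i=6: even sum, acc = 43+24 = 67
p=4,i=7: odd sum, acc = 67-7 = 60
p=5,i=3: even sum, acc = 60+15 = 75
p=5,i=4: odd sum, acc = 75-4 = 71
p=5,i=5: even sum, acc = 71+25 = 96
p=5,i=6: odd sum, acc = 96-6 = 90
p=5,i=7: even sum, acc = 90+35 = 125
p=6,i=3: odd sum, acc = 125-3 = 122
p=6,i=4: even sum, acc = 122+24 = 146
p=6,i=5: odd sum, acc = 146-5 = 141
p=6,i=6: even sum, acc = 141+36 = 177
p=6,i=7: odd sum, acc = 177-7 = 170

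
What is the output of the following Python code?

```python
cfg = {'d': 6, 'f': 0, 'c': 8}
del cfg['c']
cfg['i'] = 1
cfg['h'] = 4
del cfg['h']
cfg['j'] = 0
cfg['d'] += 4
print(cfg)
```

{'d': 10, 'f': 0, 'i': 1, 'j': 0}

del 'c' → {'d': 6, 'f': 0}
cfg['i'] = 1 → {'d': 6, 'f': 0, 'i': 1}
cfg['h'] = 4 → {'d': 6, 'f': 0, 'i': 1, 'h': 4}
del 'h' → {'d': 6, 'f': 0, 'i': 1}
cfg['j'] = 0 → {'d': 6, 'f': 0, 'i': 1, 'j': 0}
cfg['d'] = 6+4 = 10 → {'d': 10, 'f': 0, 'i': 1, 'j': 0}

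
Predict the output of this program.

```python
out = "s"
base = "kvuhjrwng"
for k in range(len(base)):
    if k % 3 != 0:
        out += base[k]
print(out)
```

k=0: skip
k=1: add 'v' → 'sv'
k=2: add 'u' → 'svu'
k=3: skip
k=4: add 'j' → 'svuj'
k=5: add 'r' → 'svujr'
k=6: skip
k=7: add 'n' → 'svujrn'
k=8: add 'g' → 'svujrng'

svujrng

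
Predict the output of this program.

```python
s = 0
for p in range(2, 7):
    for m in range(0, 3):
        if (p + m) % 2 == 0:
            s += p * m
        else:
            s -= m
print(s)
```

p=2,m=0: even sum, s = 0+0 = 0
p=2,m=1: odd sum, s = 0-1 = -1
p=2,m=2: even sum, s = (-1)+4 = 3
p=3,m=0: odd sum, s = 3-0 = 3
p=3,m=1: even sum, s = 3+3 = 6
p=3,m=2: odd sum, s = 6-2 = 4
p=4,m=0: even sum, s = 4+0 = 4
p=4,m=1: odd sum, s = 4-1 = 3
p=4,m=2: even sum, s = 3+8 = 11
p=5,m=0: odd sum, s = 11-0 = 11
p=5,m=1: even sum, s = 11+5 = 16
p=5,m=2: odd sum, s = 16-2 = 14
p=6,m=0: even sum, s = 14+0 = 14
p=6,m=1: odd sum, s = 14-1 = 13
p=6,m=2: even sum, s = 13+12 = 25

25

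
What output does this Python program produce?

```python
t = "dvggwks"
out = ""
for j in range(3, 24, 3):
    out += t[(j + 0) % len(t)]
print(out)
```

j=3: add t[3]='g' → 'g'
j=6: add t[6]='s' → 'gs'
j=9: add t[2]='g' → 'gsg'
j=12: add t[5]='k' → 'gsgk'
j=15: add t[1]='v' → 'gsgkv'
j=18: add t[4]='w' → 'gsgkvw'
j=21: add t[0]='d' → 'gsgkvwd'

gsgkvwd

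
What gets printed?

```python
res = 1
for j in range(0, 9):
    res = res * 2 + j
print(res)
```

1014

j=0: res = 1*2+0 = 2
j=1: res = 2*2+1 = 5
j=2: res = 5*2+2 = 12
j=3: res = 12*2+3 = 27
j=4: res = 27*2+4 = 58
j=5: res = 58*2+5 = 121
j=6: res = 121*2+6 = 248
j=7: res = 248*2+7 = 503
j=8: res = 503*2+8 = 1014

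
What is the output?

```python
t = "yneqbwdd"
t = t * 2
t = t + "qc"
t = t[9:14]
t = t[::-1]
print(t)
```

repeat ×2 → 'yneqbwddyneqbwdd'
+ 'qc' → 'yneqbwddyneqbwddqc'
slice [9:14] → 'neqbw'
reverse → 'wbqen'

wbqen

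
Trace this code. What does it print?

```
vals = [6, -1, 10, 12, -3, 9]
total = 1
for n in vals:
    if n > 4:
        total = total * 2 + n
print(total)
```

n=6: >4, total = 1*2+6 = 8
n=-1: not >4
n=10: >4, total = 8*2+10 = 26
n=12: >4, total = 26*2+12 = 64
n=-3: not >4
n=9: >4, total = 64*2+9 = 137

137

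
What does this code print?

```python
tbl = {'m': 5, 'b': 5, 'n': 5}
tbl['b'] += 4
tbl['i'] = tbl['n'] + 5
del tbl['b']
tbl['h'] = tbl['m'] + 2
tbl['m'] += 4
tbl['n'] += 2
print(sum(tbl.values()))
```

33

tbl['b'] = 5+4 = 9 → {'m': 5, 'b': 9, 'n': 5}
tbl['i'] = tbl['n']+5 = 10 → {'m': 5, 'b': 9, 'n': 5, 'i': 10}
del 'b' → {'m': 5, 'n': 5, 'i': 10}
tbl['h'] = tbl['m']+2 = 7 → {'m': 5, 'n': 5, 'i': 10, 'h': 7}
tbl['m'] = 5+4 = 9 → {'m': 9, 'n': 5, 'i': 10, 'h': 7}
tbl['n'] = 5+2 = 7 → {'m': 9, 'n': 7, 'i': 10, 'h': 7}
sum of values = 33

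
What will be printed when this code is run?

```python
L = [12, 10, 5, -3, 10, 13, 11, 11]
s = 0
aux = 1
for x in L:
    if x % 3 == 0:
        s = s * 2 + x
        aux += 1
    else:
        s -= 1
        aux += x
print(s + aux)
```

x=12: %3==0, s = 0*2+12 = 12; aux=2
x=10: not %3==0, s = 12-1 = 11; aux=12
x=5: not %3==0, s = 11-1 = 10; aux=17
x=-3: %3==0, s = 10*2+(-3) = 17; aux=18
x=10: not %3==0, s = 17-1 = 16; aux=28
x=13: not %3==0, s = 16-1 = 15; aux=41
x=11: not %3==0, s = 15-1 = 14; aux=52
x=11: not %3==0, s = 14-1 = 13; aux=63
s+aux = 13+63 = 76

76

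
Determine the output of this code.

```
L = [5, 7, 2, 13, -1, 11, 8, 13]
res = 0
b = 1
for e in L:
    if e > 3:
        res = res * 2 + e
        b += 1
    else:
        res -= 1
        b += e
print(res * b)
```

3400

e=5: >3, res = 0*2+5 = 5; b=2
e=7: >3, res = 5*2+7 = 17; b=3
e=2: not >3, res = 17-1 = 16; b=5
e=13: >3, res = 16*2+13 = 45; b=6
e=-1: not >3, res = 45-1 = 44; b=5
e=11: >3, res = 44*2+11 = 99; b=6
e=8: >3, res = 99*2+8 = 206; b=7
e=13: >3, res = 206*2+13 = 425; b=8
res*b = 425*8 = 3400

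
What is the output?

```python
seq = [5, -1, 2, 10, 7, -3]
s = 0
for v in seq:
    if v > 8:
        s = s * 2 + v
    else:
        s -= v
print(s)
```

-6

v=5: not >8, s = 0-5 = -5
v=-1: not >8, s = (-5)-(-1) = -4
v=2: not >8, s = (-4)-2 = -6
v=10: >8, s = (-6)*2+10 = -2
v=7: not >8, s = (-2)-7 = -9
v=-3: not >8, s = (-9)-(-3) = -6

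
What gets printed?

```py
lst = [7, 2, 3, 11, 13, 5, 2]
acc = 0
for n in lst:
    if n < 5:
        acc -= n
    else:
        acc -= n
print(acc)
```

-43

n=7: not <5, acc = 0-7 = -7
n=2: <5, acc = (-7)-2 = -9
n=3: <5, acc = (-9)-3 = -12
n=11: not <5, acc = (-12)-11 = -23
n=13: not <5, acc = (-23)-13 = -36
n=5: not <5, acc = (-36)-5 = -41
n=2: <5, acc = (-41)-2 = -43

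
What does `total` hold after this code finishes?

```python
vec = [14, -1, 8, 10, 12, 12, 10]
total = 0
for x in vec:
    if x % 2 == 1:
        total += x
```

-1

x=14: not odd
x=-1: odd, total = 0+(-1) = -1
x=8: not odd
x=10: not odd
x=12: not odd
x=12: not odd
x=10: not odd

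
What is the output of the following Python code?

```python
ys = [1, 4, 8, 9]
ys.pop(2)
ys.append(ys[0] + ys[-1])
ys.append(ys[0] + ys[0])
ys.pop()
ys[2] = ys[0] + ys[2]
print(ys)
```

pop(2) removes 8 → [1, 4, 9]
append ys[0]+ys[-1] = 1+9 = 10 → [1, 4, 9, 10]
append ys[0]+ys[0] = 1+1 = 2 → [1, 4, 9, 10, 2]
pop() removes 2 → [1, 4, 9, 10]
ys[2] = ys[0]+ys[2] = 1+9 = 10 → [1, 4, 10, 10]

[1, 4, 10, 10]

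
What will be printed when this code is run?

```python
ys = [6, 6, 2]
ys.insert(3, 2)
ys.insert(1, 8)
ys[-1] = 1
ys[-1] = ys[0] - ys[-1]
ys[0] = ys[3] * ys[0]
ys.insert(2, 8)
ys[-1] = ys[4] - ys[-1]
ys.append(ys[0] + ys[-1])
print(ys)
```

[12, 8, 8, 6, 2, -3, 9]

insert 2 at 3 → [6, 6, 2, 2]
insert 8 at 1 → [6, 8, 6, 2, 2]
ys[-1] = 1 → [6, 8, 6, 2, 1]
ys[-1] = ys[0]-ys[-1] = 6-1 = 5 → [6, 8, 6, 2, 5]
ys[0] = ys[3]*ys[0] = 2*6 = 12 → [12, 8, 6, 2, 5]
insert 8 at 2 → [12, 8, 8, 6, 2, 5]
ys[-1] = ys[4]-ys[-1] = 2-5 = -3 → [12, 8, 8, 6, 2, -3]
append ys[0]+ys[-1] = 12+(-3) = 9 → [12, 8, 8, 6, 2, -3, 9]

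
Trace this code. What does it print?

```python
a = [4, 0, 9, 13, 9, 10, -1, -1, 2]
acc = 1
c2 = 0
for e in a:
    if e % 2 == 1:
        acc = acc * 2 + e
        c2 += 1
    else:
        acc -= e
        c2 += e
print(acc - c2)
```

e=4: not odd, acc = 1-4 = -3; c2=4
e=0: not odd, acc = (-3)-0 = -3; c2=4
e=9: odd, acc = (-3)*2+9 = 3; c2=5
e=13: odd, acc = 3*2+13 = 19; c2=6
e=9: odd, acc = 19*2+9 = 47; c2=7
e=10: not odd, acc = 47-10 = 37; c2=17
e=-1: odd, acc = 37*2+(-1) = 73; c2=18
e=-1: odd, acc = 73*2+(-1) = 145; c2=19
e=2: not odd, acc = 145-2 = 143; c2=21
acc-c2 = 143-21 = 122

122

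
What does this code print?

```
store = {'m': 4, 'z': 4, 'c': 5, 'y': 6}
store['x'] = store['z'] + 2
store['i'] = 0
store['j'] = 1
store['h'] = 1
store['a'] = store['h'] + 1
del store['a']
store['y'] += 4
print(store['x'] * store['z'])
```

24

store['x'] = store['z']+2 = 6 → {'m': 4, 'z': 4, 'c': 5, 'y': 6, 'x': 6}
store['i'] = 0 → {'m': 4, 'z': 4, 'c': 5, 'y': 6, 'x': 6, 'i': 0}
store['j'] = 1 → {'m': 4, 'z': 4, 'c': 5, 'y': 6, 'x': 6, 'i': 0, 'j': 1}
store['h'] = 1 → {'m': 4, 'z': 4, 'c': 5, 'y': 6, 'x': 6, 'i': 0, 'j': 1, 'h': 1}
store['a'] = store['h']+1 = 2 → {'m': 4, 'z': 4, 'c': 5, 'y': 6, 'x': 6, 'i': 0, 'j': 1, 'h': 1, 'a': 2}
del 'a' → {'m': 4, 'z': 4, 'c': 5, 'y': 6, 'x': 6, 'i': 0, 'j': 1, 'h': 1}
store['y'] = 6+4 = 10 → {'m': 4, 'z': 4, 'c': 5, 'y': 10, 'x': 6, 'i': 0, 'j': 1, 'h': 1}
store['x']*store['z'] = 6*4 = 24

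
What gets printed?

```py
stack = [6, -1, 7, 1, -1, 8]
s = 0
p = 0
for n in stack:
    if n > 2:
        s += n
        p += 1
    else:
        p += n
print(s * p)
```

n=6: >2, s = 0+6 = 6; p=1
n=-1: not >2; p=0
n=7: >2, s = 6+7 = 13; p=1
n=1: not >2; p=2
n=-1: not >2; p=1
n=8: >2, s = 13+8 = 21; p=2
s*p = 21*2 = 42

42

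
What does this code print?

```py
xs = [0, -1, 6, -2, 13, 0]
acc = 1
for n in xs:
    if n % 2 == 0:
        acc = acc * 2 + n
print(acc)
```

n=0: even, acc = 1*2+0 = 2
n=-1: not even
n=6: even, acc = 2*2+6 = 10
n=-2: even, acc = 10*2+(-2) = 18
n=13: not even
n=0: even, acc = 18*2+0 = 36

36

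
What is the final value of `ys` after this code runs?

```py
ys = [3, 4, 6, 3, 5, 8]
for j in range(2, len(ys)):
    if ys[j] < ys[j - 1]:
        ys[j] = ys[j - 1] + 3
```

j=2: 6>=4, unchanged → [3, 4, 6, 3, 5, 8]
j=3: 3<6, ys[3] = 6+3 = 9 → [3, 4, 6, 9, 5, 8]
j=4: 5<9, ys[4] = 9+3 = 12 → [3, 4, 6, 9, 12, 8]
j=5: 8<12, ys[5] = 12+3 = 15 → [3, 4, 6, 9, 12, 15]

[3, 4, 6, 9, 12, 15]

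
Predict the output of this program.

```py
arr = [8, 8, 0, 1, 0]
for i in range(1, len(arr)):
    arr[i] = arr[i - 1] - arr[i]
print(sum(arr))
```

6

i=1: arr[1] = 8-8 = 0 → [8, 0, 0, 1, 0]
i=2: arr[2] = 0-0 = 0 → [8, 0, 0, 1, 0]
i=3: arr[3] = 0-1 = -1 → [8, 0, 0, -1, 0]
i=4: arr[4] = (-1)-0 = -1 → [8, 0, 0, -1, -1]
sum = 6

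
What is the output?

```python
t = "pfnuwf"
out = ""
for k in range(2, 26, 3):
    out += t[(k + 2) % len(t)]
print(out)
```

wfwfwfwf

k=2: add t[4]='w' → 'w'
k=5: add t[1]='f' → 'wf'
k=8: add t[4]='w' → 'wfw'
k=11: add t[1]='f' → 'wfwf'
k=14: add t[4]='w' → 'wfwfw'
k=17: add t[1]='f' → 'wfwfwf'
k=20: add t[4]='w' → 'wfwfwfw'
k=23: add t[1]='f' → 'wfwfwfwf'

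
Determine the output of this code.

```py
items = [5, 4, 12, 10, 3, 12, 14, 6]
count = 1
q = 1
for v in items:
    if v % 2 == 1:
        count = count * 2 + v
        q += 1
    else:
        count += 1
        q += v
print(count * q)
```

1586

v=5: odd, count = 1*2+5 = 7; q=2
v=4: not odd, count = 7+1 = 8; q=6
v=12: not odd, count = 8+1 = 9; q=18
v=10: not odd, count = 9+1 = 10; q=28
v=3: odd, count = 10*2+3 = 23; q=29
v=12: not odd, count = 23+1 = 24; q=41
v=14: not odd, count = 24+1 = 25; q=55
v=6: not odd, count = 25+1 = 26; q=61
count*q = 26*61 = 1586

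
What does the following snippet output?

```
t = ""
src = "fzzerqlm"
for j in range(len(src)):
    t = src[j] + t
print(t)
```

mlqrezzf

j=0: prepend 'f' → 'f'
j=1: prepend 'z' → 'zf'
j=2: prepend 'z' → 'zzf'
j=3: prepend 'e' → 'ezzf'
j=4: prepend 'r' → 'rezzf'
j=5: prepend 'q' → 'qrezzf'
j=6: prepend 'l' → 'lqrezzf'
j=7: prepend 'm' → 'mlqrezzf'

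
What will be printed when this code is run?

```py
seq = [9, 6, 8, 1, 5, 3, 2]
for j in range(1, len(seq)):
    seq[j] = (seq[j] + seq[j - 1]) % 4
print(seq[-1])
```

j=1: seq[1] = (6+9)%4 = 3 → [9, 3, 8, 1, 5, 3, 2]
j=2: seq[2] = (8+3)%4 = 3 → [9, 3, 3, 1, 5, 3, 2]
j=3: seq[3] = (1+3)%4 = 0 → [9, 3, 3, 0, 5, 3, 2]
j=4: seq[4] = (5+0)%4 = 1 → [9, 3, 3, 0, 1, 3, 2]
j=5: seq[5] = (3+1)%4 = 0 → [9, 3, 3, 0, 1, 0, 2]
j=6: seq[6] = (2+0)%4 = 2 → [9, 3, 3, 0, 1, 0, 2]

2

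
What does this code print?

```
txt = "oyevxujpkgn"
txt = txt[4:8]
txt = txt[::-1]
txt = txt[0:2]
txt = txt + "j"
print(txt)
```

pjj

slice [4:8] → 'xujp'
reverse → 'pjux'
slice [0:2] → 'pj'
+ 'j' → 'pjj'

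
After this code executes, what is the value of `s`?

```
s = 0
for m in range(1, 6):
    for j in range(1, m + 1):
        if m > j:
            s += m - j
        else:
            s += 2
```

30

m=1,j=1: not 1>1, s = 0+2 = 2
m=2,j=1: 2>1, s = 2+1 = 3
m=2,j=2: not 2>2, s = 3+2 = 5
m=3,j=1: 3>1, s = 5+2 = 7
m=3,j=2: 3>2, s = 7+1 = 8
m=3,j=3: not 3>3, s = 8+2 = 10
m=4,j=1: 4>1, s = 10+3 = 13
m=4,j=2: 4>2, s = 13+2 = 15
m=4,j=3: 4>3, s = 15+1 = 16
m=4,j=4: not 4>4, s = 16+2 = 18
m=5,j=1: 5>1, s = 18+4 = 22
m=5,j=2: 5>2, s = 22+3 = 25
m=5,j=3: 5>3, s = 25+2 = 27
m=5,j=4: 5>4, s = 27+1 = 28
m=5,j=5: not 5>5, s = 28+2 = 30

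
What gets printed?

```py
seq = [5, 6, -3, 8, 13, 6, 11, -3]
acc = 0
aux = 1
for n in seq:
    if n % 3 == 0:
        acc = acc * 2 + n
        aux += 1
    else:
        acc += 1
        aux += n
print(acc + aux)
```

113

n=5: not %3==0, acc = 0+1 = 1; aux=6
n=6: %3==0, acc = 1*2+6 = 8; aux=7
n=-3: %3==0, acc = 8*2+(-3) = 13; aux=8
n=8: not %3==0, acc = 13+1 = 14; aux=16
n=13: not %3==0, acc = 14+1 = 15; aux=29
n=6: %3==0, acc = 15*2+6 = 36; aux=30
n=11: not %3==0, acc = 36+1 = 37; aux=41
n=-3: %3==0, acc = 37*2+(-3) = 71; aux=42
acc+aux = 71+42 = 113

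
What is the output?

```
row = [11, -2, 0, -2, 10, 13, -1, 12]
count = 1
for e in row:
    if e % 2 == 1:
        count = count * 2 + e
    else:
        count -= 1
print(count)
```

60

e=11: odd, count = 1*2+11 = 13
e=-2: not odd, count = 13-1 = 12
e=0: not odd, count = 12-1 = 11
e=-2: not odd, count = 11-1 = 10
e=10: not odd, count = 10-1 = 9
e=13: odd, count = 9*2+13 = 31
e=-1: odd, count = 31*2+(-1) = 61
e=12: not odd, count = 61-1 = 60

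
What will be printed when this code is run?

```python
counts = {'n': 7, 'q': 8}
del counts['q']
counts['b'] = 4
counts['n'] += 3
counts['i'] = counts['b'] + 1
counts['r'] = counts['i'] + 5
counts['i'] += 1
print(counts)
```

{'n': 10, 'b': 4, 'i': 6, 'r': 10}

del 'q' → {'n': 7}
counts['b'] = 4 → {'n': 7, 'b': 4}
counts['n'] = 7+3 = 10 → {'n': 10, 'b': 4}
counts['i'] = counts['b']+1 = 5 → {'n': 10, 'b': 4, 'i': 5}
counts['r'] = counts['i']+5 = 10 → {'n': 10, 'b': 4, 'i': 5, 'r': 10}
counts['i'] = 5+1 = 6 → {'n': 10, 'b': 4, 'i': 6, 'r': 10}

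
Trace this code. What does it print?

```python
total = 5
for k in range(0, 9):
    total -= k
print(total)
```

k=0: total = 5-0 = 5
k=1: total = 5-1 = 4
k=2: total = 4-2 = 2
k=3: total = 2-3 = -1
k=4: total = (-1)-4 = -5
k=5: total = (-5)-5 = -10
k=6: total = (-10)-6 = -16
k=7: total = (-16)-7 = -23
k=8: total = (-23)-8 = -31

-31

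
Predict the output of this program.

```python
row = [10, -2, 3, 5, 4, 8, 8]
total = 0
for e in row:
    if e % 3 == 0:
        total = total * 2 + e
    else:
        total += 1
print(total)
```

11

e=10: not %3==0, total = 0+1 = 1
e=-2: not %3==0, total = 1+1 = 2
e=3: %3==0, total = 2*2+3 = 7
e=5: not %3==0, total = 7+1 = 8
e=4: not %3==0, total = 8+1 = 9
e=8: not %3==0, total = 9+1 = 10
e=8: not %3==0, total = 10+1 = 11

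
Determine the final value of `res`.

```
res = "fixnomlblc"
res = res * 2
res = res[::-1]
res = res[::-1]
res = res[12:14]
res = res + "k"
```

repeat ×2 → 'fixnomlblcfixnomlblc'
reverse → 'clblmonxifclblmonxif'
reverse → 'fixnomlblcfixnomlblc'
slice [12:14] → 'xn'
+ 'k' → 'xnk'

'xnk'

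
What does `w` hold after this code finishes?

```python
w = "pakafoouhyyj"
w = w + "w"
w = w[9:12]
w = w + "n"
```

+ 'w' → 'pakafoouhyyjw'
slice [9:12] → 'yyj'
+ 'n' → 'yyjn'

'yyjn'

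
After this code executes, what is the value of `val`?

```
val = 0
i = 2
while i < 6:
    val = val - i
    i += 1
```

-14

i=2: val = 0-2 = -2
i=3: val = (-2)-3 = -5
i=4: val = (-5)-4 = -9
i=5: val = (-9)-5 = -14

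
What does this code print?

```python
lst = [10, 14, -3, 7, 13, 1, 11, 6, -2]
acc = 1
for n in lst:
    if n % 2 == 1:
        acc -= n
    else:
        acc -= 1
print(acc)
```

-32

n=10: not odd, acc = 1-1 = 0
n=14: not odd, acc = 0-1 = -1
n=-3: odd, acc = (-1)-(-3) = 2
n=7: odd, acc = 2-7 = -5
n=13: odd, acc = (-5)-13 = -18
n=1: odd, acc = (-18)-1 = -19
n=11: odd, acc = (-19)-11 = -30
n=6: not odd, acc = (-30)-1 = -31
n=-2: not odd, acc = (-31)-1 = -32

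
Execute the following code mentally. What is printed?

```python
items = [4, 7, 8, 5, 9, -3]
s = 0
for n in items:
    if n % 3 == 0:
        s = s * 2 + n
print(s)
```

15

n=4: not %3==0
n=7: not %3==0
n=8: not %3==0
n=5: not %3==0
n=9: %3==0, s = 0*2+9 = 9
n=-3: %3==0, s = 9*2+(-3) = 15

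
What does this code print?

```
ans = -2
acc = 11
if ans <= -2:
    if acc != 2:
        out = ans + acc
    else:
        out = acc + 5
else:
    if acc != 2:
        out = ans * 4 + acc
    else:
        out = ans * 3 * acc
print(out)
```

9

ans=-2, acc=11
ans <= -2 is True; acc != 2 is True
→ out = ans + acc = 9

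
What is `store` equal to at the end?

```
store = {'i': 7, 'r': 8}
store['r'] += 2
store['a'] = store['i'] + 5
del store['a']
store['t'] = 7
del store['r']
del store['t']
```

{'i': 7}

store['r'] = 8+2 = 10 → {'i': 7, 'r': 10}
store['a'] = store['i']+5 = 12 → {'i': 7, 'r': 10, 'a': 12}
del 'a' → {'i': 7, 'r': 10}
store['t'] = 7 → {'i': 7, 'r': 10, 't': 7}
del 'r' → {'i': 7, 't': 7}
del 't' → {'i': 7}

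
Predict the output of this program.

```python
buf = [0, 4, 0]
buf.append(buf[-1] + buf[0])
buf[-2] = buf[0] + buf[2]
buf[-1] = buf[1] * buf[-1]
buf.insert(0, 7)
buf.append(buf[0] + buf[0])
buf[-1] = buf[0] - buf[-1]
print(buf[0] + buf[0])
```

14

append buf[-1]+buf[0] = 0+0 = 0 → [0, 4, 0, 0]
buf[-2] = buf[0]+buf[2] = 0+0 = 0 → [0, 4, 0, 0]
buf[-1] = buf[1]*buf[-1] = 4*0 = 0 → [0, 4, 0, 0]
insert 7 at 0 → [7, 0, 4, 0, 0]
append buf[0]+buf[0] = 7+7 = 14 → [7, 0, 4, 0, 0, 14]
buf[-1] = buf[0]-buf[-1] = 7-14 = -7 → [7, 0, 4, 0, 0, -7]
buf[0]+buf[0] = 7+7 = 14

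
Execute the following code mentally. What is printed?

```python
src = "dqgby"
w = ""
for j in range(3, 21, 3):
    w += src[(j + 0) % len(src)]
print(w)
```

j=3: add src[3]='b' → 'b'
j=6: add src[1]='q' → 'bq'
j=9: add src[4]='y' → 'bqy'
j=12: add src[2]='g' → 'bqyg'
j=15: add src[0]='d' → 'bqygd'
j=18: add src[3]='b' → 'bqygdb'

bqygdb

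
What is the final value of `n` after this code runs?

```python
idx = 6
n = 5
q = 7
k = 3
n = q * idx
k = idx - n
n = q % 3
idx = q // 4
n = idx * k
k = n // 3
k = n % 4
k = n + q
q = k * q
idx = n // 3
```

n = 7*6 = 42
k = 6-42 = -36
n = 7%3 = 1
idx = 7//4 = 1
n = 1*(-36) = -36
k = (-36)//3 = -12
k = (-36)%4 = 0
k = (-36)+7 = -29
q = (-29)*7 = -203
idx = (-36)//3 = -12

-36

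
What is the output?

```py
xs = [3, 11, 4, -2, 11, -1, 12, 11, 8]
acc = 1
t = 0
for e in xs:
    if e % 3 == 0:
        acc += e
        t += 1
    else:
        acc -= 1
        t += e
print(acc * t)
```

e=3: %3==0, acc = 1+3 = 4; t=1
e=11: not %3==0, acc = 4-1 = 3; t=12
e=4: not %3==0, acc = 3-1 = 2; t=16
e=-2: not %3==0, acc = 2-1 = 1; t=14
e=11: not %3==0, acc = 1-1 = 0; t=25
e=-1: not %3==0, acc = 0-1 = -1; t=24
e=12: %3==0, acc = (-1)+12 = 11; t=25
e=11: not %3==0, acc = 11-1 = 10; t=36
e=8: not %3==0, acc = 10-1 = 9; t=44
acc*t = 9*44 = 396

396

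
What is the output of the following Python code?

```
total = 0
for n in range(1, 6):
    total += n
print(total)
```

n=1: total = 0+1 = 1
n=2: total = 1+2 = 3
n=3: total = 3+3 = 6
n=4: total = 6+4 = 10
n=5: total = 10+5 = 15

15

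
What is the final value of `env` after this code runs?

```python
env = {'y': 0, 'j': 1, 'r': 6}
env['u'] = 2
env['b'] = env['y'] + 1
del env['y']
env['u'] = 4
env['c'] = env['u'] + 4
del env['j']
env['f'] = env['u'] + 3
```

env['u'] = 2 → {'y': 0, 'j': 1, 'r': 6, 'u': 2}
env['b'] = env['y']+1 = 1 → {'y': 0, 'j': 1, 'r': 6, 'u': 2, 'b': 1}
del 'y' → {'j': 1, 'r': 6, 'u': 2, 'b': 1}
env['u'] = 4 → {'j': 1, 'r': 6, 'u': 4, 'b': 1}
env['c'] = env['u']+4 = 8 → {'j': 1, 'r': 6, 'u': 4, 'b': 1, 'c': 8}
del 'j' → {'r': 6, 'u': 4, 'b': 1, 'c': 8}
env['f'] = env['u']+3 = 7 → {'r': 6, 'u': 4, 'b': 1, 'c': 8, 'f': 7}

{'r': 6, 'u': 4, 'b': 1, 'c': 8, 'f': 7}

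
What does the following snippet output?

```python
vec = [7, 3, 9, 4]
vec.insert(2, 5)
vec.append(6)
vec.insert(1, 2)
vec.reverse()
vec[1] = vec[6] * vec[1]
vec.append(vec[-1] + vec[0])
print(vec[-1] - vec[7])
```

insert 5 at 2 → [7, 3, 5, 9, 4]
append 6 → [7, 3, 5, 9, 4, 6]
insert 2 at 1 → [7, 2, 3, 5, 9, 4, 6]
reverse → [6, 4, 9, 5, 3, 2, 7]
vec[1] = vec[6]*vec[1] = 7*4 = 28 → [6, 28, 9, 5, 3, 2, 7]
append vec[-1]+vec[0] = 7+6 = 13 → [6, 28, 9, 5, 3, 2, 7, 13]
vec[-1]-vec[7] = 13-13 = 0

0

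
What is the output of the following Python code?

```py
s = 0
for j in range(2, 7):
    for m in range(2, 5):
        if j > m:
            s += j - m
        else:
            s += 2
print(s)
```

31

j=2,m=2: not 2>2, s = 0+2 = 2
j=2,m=3: not 2>3, s = 2+2 = 4
j=2,m=4: not 2>4, s = 4+2 = 6
j=3,m=2: 3>2, s = 6+1 = 7
j=3,m=3: not 3>3, s = 7+2 = 9
j=3,m=4: not 3>4, s = 9+2 = 11
j=4,m=2: 4>2, s = 11+2 = 13
j=4,m=3: 4>3, s = 13+1 = 14
j=4,m=4: not 4>4, s = 14+2 = 16
j=5,m=2: 5>2, s = 16+3 = 19
j=5,m=3: 5>3, s = 19+2 = 21
j=5,m=4: 5>4, s = 21+1 = 22
j=6,m=2: 6>2, s = 22+4 = 26
j=6,m=3: 6>3, s = 26+3 = 29
j=6,m=4: 6>4, s = 29+2 = 31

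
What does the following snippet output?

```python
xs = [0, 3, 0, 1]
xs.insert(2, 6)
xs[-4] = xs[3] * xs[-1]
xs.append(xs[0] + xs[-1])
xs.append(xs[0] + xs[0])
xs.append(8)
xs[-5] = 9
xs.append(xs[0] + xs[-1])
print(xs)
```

insert 6 at 2 → [0, 3, 6, 0, 1]
xs[-4] = xs[3]*xs[-1] = 0*1 = 0 → [0, 0, 6, 0, 1]
append xs[0]+xs[-1] = 0+1 = 1 → [0, 0, 6, 0, 1, 1]
append xs[0]+xs[0] = 0+0 = 0 → [0, 0, 6, 0, 1, 1, 0]
append 8 → [0, 0, 6, 0, 1, 1, 0, 8]
xs[-5] = 9 → [0, 0, 6, 9, 1, 1, 0, 8]
append xs[0]+xs[-1] = 0+8 = 8 → [0, 0, 6, 9, 1, 1, 0, 8, 8]

[0, 0, 6, 9, 1, 1, 0, 8, 8]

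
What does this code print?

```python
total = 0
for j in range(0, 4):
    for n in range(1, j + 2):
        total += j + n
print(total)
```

40

j=0,n=1: total = 0+1 = 1
j=1,n=1: total = 1+2 = 3
j=1,n=2: total = 3+3 = 6
j=2,n=1: total = 6+3 = 9
j=2,n=2: total = 9+4 = 13
j=2,n=3: total = 13+5 = 18
j=3,n=1: total = 18+4 = 22
j=3,n=2: total = 22+5 = 27
j=3,n=3: total = 27+6 = 33
j=3,n=4: total = 33+7 = 40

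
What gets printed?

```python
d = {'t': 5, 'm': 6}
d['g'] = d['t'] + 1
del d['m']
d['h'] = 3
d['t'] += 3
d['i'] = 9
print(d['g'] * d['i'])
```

d['g'] = d['t']+1 = 6 → {'t': 5, 'm': 6, 'g': 6}
del 'm' → {'t': 5, 'g': 6}
d['h'] = 3 → {'t': 5, 'g': 6, 'h': 3}
d['t'] = 5+3 = 8 → {'t': 8, 'g': 6, 'h': 3}
d['i'] = 9 → {'t': 8, 'g': 6, 'h': 3, 'i': 9}
d['g']*d['i'] = 6*9 = 54

54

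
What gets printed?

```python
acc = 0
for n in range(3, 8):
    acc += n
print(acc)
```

n=3: acc = 0+3 = 3
n=4: acc = 3+4 = 7
n=5: acc = 7+5 = 12
n=6: acc = 12+6 = 18
n=7: acc = 18+7 = 25

25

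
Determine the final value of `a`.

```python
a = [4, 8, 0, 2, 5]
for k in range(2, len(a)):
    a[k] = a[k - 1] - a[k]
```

[4, 8, 8, 6, 1]

k=2: a[2] = 8-0 = 8 → [4, 8, 8, 2, 5]
k=3: a[3] = 8-2 = 6 → [4, 8, 8, 6, 5]
k=4: a[4] = 6-5 = 1 → [4, 8, 8, 6, 1]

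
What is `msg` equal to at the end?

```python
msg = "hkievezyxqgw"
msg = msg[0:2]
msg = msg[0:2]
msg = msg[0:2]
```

'hk'

slice [0:2] → 'hk'
slice [0:2] → 'hk'
slice [0:2] → 'hk'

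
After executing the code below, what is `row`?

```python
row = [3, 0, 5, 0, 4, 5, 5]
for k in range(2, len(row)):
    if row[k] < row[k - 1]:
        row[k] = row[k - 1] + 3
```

k=2: 5>=0, unchanged → [3, 0, 5, 0, 4, 5, 5]
k=3: 0<5, row[3] = 5+3 = 8 → [3, 0, 5, 8, 4, 5, 5]
k=4: 4<8, row[4] = 8+3 = 11 → [3, 0, 5, 8, 11, 5, 5]
k=5: 5<11, row[5] = 11+3 = 14 → [3, 0, 5, 8, 11, 14, 5]
k=6: 5<14, row[6] = 14+3 = 17 → [3, 0, 5, 8, 11, 14, 17]

[3, 0, 5, 8, 11, 14, 17]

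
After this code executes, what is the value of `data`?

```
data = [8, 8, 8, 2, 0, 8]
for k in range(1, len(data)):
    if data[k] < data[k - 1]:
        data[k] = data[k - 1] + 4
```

k=1: 8>=8, unchanged → [8, 8, 8, 2, 0, 8]
k=2: 8>=8, unchanged → [8, 8, 8, 2, 0, 8]
k=3: 2<8, data[3] = 8+4 = 12 → [8, 8, 8, 12, 0, 8]
k=4: 0<12, data[4] = 12+4 = 16 → [8, 8, 8, 12, 16, 8]
k=5: 8<16, data[5] = 16+4 = 20 → [8, 8, 8, 12, 16, 20]

[8, 8, 8, 12, 16, 20]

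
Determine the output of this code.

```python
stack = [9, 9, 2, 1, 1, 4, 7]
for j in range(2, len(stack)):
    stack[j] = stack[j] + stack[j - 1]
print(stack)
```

[9, 9, 11, 12, 13, 17, 24]

j=2: stack[2] = 2+9 = 11 → [9, 9, 11, 1, 1, 4, 7]
j=3: stack[3] = 1+11 = 12 → [9, 9, 11, 12, 1, 4, 7]
j=4: stack[4] = 1+12 = 13 → [9, 9, 11, 12, 13, 4, 7]
j=5: stack[5] = 4+13 = 17 → [9, 9, 11, 12, 13, 17, 7]
j=6: stack[6] = 7+17 = 24 → [9, 9, 11, 12, 13, 17, 24]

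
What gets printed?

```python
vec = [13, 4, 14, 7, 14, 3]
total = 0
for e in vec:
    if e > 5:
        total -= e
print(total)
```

-48

e=13: >5, total = 0-13 = -13
e=4: not >5
e=14: >5, total = (-13)-14 = -27
e=7: >5, total = (-27)-7 = -34
e=14: >5, total = (-34)-14 = -48
e=3: not >5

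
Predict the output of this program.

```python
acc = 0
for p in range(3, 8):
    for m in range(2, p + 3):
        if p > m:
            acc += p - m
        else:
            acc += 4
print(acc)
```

95

p=3,m=2: 3>2, acc = 0+1 = 1
p=3,m=3: not 3>3, acc = 1+4 = 5
p=3,m=4: not 3>4, acc = 5+4 = 9
p=3,m=5: not 3>5, acc = 9+4 = 13
p=4,m=2: 4>2, acc = 13+2 = 15
p=4,m=3: 4>3, acc = 15+1 = 16
p=4,m=4: not 4>4, acc = 16+4 = 20
p=4,m=5: not 4>5, acc = 20+4 = 24
p=4,m=6: not 4>6, acc = 24+4 = 28
p=5,m=2: 5>2, acc = 28+3 = 31
p=5,m=3: 5>3, acc = 31+2 = 33
p=5,m=4: 5>4, acc = 33+1 = 34
p=5,m=5: not 5>5, acc = 34+4 = 38
p=5,m=6: not 5>6, acc = 38+4 = 42
p=5,m=7: not 5>7, acc = 42+4 = 46
p=6,m=2: 6>2, acc = 46+4 = 50
p=6,m=3: 6>3, acc = 50+3 = 53
p=6,m=4: 6>4, acc = 53+2 = 55
p=6,m=5: 6>5, acc = 55+1 = 56
p=6,m=6: not 6>6, acc = 56+4 = 60
p=6,m=7: not 6>7, acc = 60+4 = 64
p=6,m=8: not 6>8, acc = 64+4 = 68
p=7,m=2: 7>2, acc = 68+5 = 73
p=7,m=3: 7>3, acc = 73+4 = 77
p=7,m=4: 7>4, acc = 77+3 = 80
p=7,m=5: 7>5, acc = 80+2 = 82
p=7,m=6: 7>6, acc = 82+1 = 83
p=7,m=7: not 7>7, acc = 83+4 = 87
p=7,m=8: not 7>8, acc = 87+4 = 91
p=7,m=9: not 7>9, acc = 91+4 = 95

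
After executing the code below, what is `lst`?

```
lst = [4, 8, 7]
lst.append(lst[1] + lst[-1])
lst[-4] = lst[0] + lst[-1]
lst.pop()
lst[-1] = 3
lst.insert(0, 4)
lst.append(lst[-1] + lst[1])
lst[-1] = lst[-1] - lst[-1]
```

append lst[1]+lst[-1] = 8+7 = 15 → [4, 8, 7, 15]
lst[-4] = lst[0]+lst[-1] = 4+15 = 19 → [19, 8, 7, 15]
pop() removes 15 → [19, 8, 7]
lst[-1] = 3 → [19, 8, 3]
insert 4 at 0 → [4, 19, 8, 3]
append lst[-1]+lst[1] = 3+19 = 22 → [4, 19, 8, 3, 22]
lst[-1] = lst[-1]-lst[-1] = 22-22 = 0 → [4, 19, 8, 3, 0]

[4, 19, 8, 3, 0]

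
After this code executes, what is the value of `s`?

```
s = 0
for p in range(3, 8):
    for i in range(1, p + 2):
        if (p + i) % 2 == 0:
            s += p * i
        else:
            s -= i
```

p=3,i=1: even sum, s = 0+3 = 3
p=3,i=2: odd sum, s = 3-2 = 1
p=3,i=3: even sum, s = 1+9 = 10
p=3,i=4: odd sum, s = 10-4 = 6
p=4,i=1: odd sum, s = 6-1 = 5
p=4,i=2: even sum, s = 5+8 = 13
p=4,i=3: odd sum, s = 13-3 = 10
p=4,i=4: even sum, s = 10+16 = 26
p=4,i=5: odd sum, s = 26-5 = 21
p=5,i=1: even sum, s = 21+5 = 26
p=5,i=2: odd sum, s = 26-2 = 24
p=5,i=3: even sum, s = 24+15 = 39
p=5,i=4: odd sum, s = 39-4 = 35
p=5,i=5: even sum, s = 35+25 = 60
p=5,i=6: odd sum, s = 60-6 = 54
p=6,i=1: odd sum, s = 54-1 = 53
p=6,i=2: even sum, s = 53+12 = 65
p=6,i=3: odd sum, s = 65-3 = 62
p=6,i=4: even sum, s = 62+24 = 86
p=6,i=5: odd sum, s = 86-5 = 81
p=6,i=6: even sum, s = 81+36 = 117
p=6,i=7: odd sum, s = 117-7 = 110
p=7,i=1: even sum, s = 110+7 = 117
p=7,i=2: odd sum, s = 117-2 = 115
p=7,i=3: even sum, s = 115+21 = 136
p=7,i=4: odd sum, s = 136-4 = 132
p=7,i=5: even sum, s = 132+35 = 167
p=7,i=6: odd sum, s = 167-6 = 161
p=7,i=7: even sum, s = 161+49 = 210
p=7,i=8: odd sum, s = 210-8 = 202

202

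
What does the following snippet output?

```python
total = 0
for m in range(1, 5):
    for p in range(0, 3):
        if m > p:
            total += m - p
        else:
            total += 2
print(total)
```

25

m=1,p=0: 1>0, total = 0+1 = 1
m=1,p=1: not 1>1, total = 1+2 = 3
m=1,p=2: not 1>2, total = 3+2 = 5
m=2,p=0: 2>0, total = 5+2 = 7
m=2,p=1: 2>1, total = 7+1 = 8
m=2,p=2: not 2>2, total = 8+2 = 10
m=3,p=0: 3>0, total = 10+3 = 13
m=3,p=1: 3>1, total = 13+2 = 15
m=3,p=2: 3>2, total = 15+1 = 16
m=4,p=0: 4>0, total = 16+4 = 20
m=4,p=1: 4>1, total = 20+3 = 23
m=4,p=2: 4>2, total = 23+2 = 25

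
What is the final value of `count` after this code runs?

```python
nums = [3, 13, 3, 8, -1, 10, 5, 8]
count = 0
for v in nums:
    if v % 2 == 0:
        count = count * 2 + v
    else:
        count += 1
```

90

v=3: not even, count = 0+1 = 1
v=13: not even, count = 1+1 = 2
v=3: not even, count = 2+1 = 3
v=8: even, count = 3*2+8 = 14
v=-1: not even, count = 14+1 = 15
v=10: even, count = 15*2+10 = 40
v=5: not even, count = 40+1 = 41
v=8: even, count = 41*2+8 = 90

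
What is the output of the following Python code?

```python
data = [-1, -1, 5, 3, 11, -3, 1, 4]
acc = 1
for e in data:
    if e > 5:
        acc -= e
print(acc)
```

e=-1: not >5
e=-1: not >5
e=5: not >5
e=3: not >5
e=11: >5, acc = 1-11 = -10
e=-3: not >5
e=1: not >5
e=4: not >5

-10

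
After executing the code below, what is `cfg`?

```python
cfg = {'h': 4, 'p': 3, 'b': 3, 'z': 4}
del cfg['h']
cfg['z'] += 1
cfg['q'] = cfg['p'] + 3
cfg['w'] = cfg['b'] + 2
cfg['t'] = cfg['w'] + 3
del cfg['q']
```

del 'h' → {'p': 3, 'b': 3, 'z': 4}
cfg['z'] = 4+1 = 5 → {'p': 3, 'b': 3, 'z': 5}
cfg['q'] = cfg['p']+3 = 6 → {'p': 3, 'b': 3, 'z': 5, 'q': 6}
cfg['w'] = cfg['b']+2 = 5 → {'p': 3, 'b': 3, 'z': 5, 'q': 6, 'w': 5}
cfg['t'] = cfg['w']+3 = 8 → {'p': 3, 'b': 3, 'z': 5, 'q': 6, 'w': 5, 't': 8}
del 'q' → {'p': 3, 'b': 3, 'z': 5, 'w': 5, 't': 8}

{'p': 3, 'b': 3, 'z': 5, 'w': 5, 't': 8}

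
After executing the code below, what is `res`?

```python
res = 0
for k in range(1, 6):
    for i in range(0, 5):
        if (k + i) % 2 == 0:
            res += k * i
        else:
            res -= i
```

k=1,i=0: odd sum, res = 0-0 = 0
k=1,i=1: even sum, res = 0+1 = 1
k=1,i=2: odd sum, res = 1-2 = -1
k=1,i=3: even sum, res = (-1)+3 = 2
k=1,i=4: odd sum, res = 2-4 = -2
k=2,i=0: even sum, res = (-2)+0 = -2
k=2,i=1: odd sum, res = (-2)-1 = -3
k=2,i=2: even sum, res = (-3)+4 = 1
k=2,i=3: odd sum, res = 1-3 = -2
k=2,i=4: even sum, res = (-2)+8 = 6
k=3,i=0: odd sum, res = 6-0 = 6
k=3,i=1: even sum, res = 6+3 = 9
k=3,i=2: odd sum, res = 9-2 = 7
k=3,i=3: even sum, res = 7+9 = 16
k=3,i=4: odd sum, res = 16-4 = 12
k=4,i=0: even sum, res = 12+0 = 12
k=4,i=1: odd sum, res = 12-1 = 11
k=4,i=2: even sum, res = 11+8 = 19
k=4,i=3: odd sum, res = 19-3 = 16
k=4,i=4: even sum, res = 16+16 = 32
k=5,i=0: odd sum, res = 32-0 = 32
k=5,i=1: even sum, res = 32+5 = 37
k=5,i=2: odd sum, res = 37-2 = 35
k=5,i=3: even sum, res = 35+15 = 50
k=5,i=4: odd sum, res = 50-4 = 46

46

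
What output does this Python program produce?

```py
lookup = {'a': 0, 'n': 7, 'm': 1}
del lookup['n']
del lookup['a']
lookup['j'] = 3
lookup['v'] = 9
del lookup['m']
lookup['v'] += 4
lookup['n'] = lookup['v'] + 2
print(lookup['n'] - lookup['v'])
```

del 'n' → {'a': 0, 'm': 1}
del 'a' → {'m': 1}
lookup['j'] = 3 → {'m': 1, 'j': 3}
lookup['v'] = 9 → {'m': 1, 'j': 3, 'v': 9}
del 'm' → {'j': 3, 'v': 9}
lookup['v'] = 9+4 = 13 → {'j': 3, 'v': 13}
lookup['n'] = lookup['v']+2 = 15 → {'j': 3, 'v': 13, 'n': 15}
lookup['n']-lookup['v'] = 15-13 = 2

2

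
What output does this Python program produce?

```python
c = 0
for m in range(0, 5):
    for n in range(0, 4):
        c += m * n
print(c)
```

m=0,n=0: c = 0+0 = 0
m=0,n=1: c = 0+0 = 0
m=0,n=2: c = 0+0 = 0
m=0,n=3: c = 0+0 = 0
m=1,n=0: c = 0+0 = 0
m=1,n=1: c = 0+1 = 1
m=1,n=2: c = 1+2 = 3
m=1,n=3: c = 3+3 = 6
m=2,n=0: c = 6+0 = 6
m=2,n=1: c = 6+2 = 8
m=2,n=2: c = 8+4 = 12
m=2,n=3: c = 12+6 = 18
m=3,n=0: c = 18+0 = 18
m=3,n=1: c = 18+3 = 21
m=3,n=2: c = 21+6 = 27
m=3,n=3: c = 27+9 = 36
m=4,n=0: c = 36+0 = 36
m=4,n=1: c = 36+4 = 40
m=4,n=2: c = 40+8 = 48
m=4,n=3: c = 48+12 = 60

60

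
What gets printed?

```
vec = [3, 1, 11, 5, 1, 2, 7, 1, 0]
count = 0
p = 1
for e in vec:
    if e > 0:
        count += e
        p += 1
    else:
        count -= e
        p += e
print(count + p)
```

40

e=3: >0, count = 0+3 = 3; p=2
e=1: >0, count = 3+1 = 4; p=3
e=11: >0, count = 4+11 = 15; p=4
e=5: >0, count = 15+5 = 20; p=5
e=1: >0, count = 20+1 = 21; p=6
e=2: >0, count = 21+2 = 23; p=7
e=7: >0, count = 23+7 = 30; p=8
e=1: >0, count = 30+1 = 31; p=9
e=0: not >0, count = 31-0 = 31; p=9
count+p = 31+9 = 40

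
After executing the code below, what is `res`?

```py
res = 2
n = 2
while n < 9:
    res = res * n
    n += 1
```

80640

n=2: res = 2*2 = 4
n=3: res = 4*3 = 12
n=4: res = 12*4 = 48
n=5: res = 48*5 = 240
n=6: res = 240*6 = 1440
n=7: res = 1440*7 = 10080
n=8: res = 10080*8 = 80640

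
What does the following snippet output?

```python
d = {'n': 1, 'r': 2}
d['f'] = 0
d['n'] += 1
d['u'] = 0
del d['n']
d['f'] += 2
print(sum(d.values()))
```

d['f'] = 0 → {'n': 1, 'r': 2, 'f': 0}
d['n'] = 1+1 = 2 → {'n': 2, 'r': 2, 'f': 0}
d['u'] = 0 → {'n': 2, 'r': 2, 'f': 0, 'u': 0}
del 'n' → {'r': 2, 'f': 0, 'u': 0}
d['f'] = 0+2 = 2 → {'r': 2, 'f': 2, 'u': 0}
sum of values = 4

4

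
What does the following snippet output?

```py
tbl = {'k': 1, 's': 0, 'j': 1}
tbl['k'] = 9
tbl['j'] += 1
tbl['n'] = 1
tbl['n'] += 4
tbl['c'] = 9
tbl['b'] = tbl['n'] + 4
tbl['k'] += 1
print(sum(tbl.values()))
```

tbl['k'] = 9 → {'k': 9, 's': 0, 'j': 1}
tbl['j'] = 1+1 = 2 → {'k': 9, 's': 0, 'j': 2}
tbl['n'] = 1 → {'k': 9, 's': 0, 'j': 2, 'n': 1}
tbl['n'] = 1+4 = 5 → {'k': 9, 's': 0, 'j': 2, 'n': 5}
tbl['c'] = 9 → {'k': 9, 's': 0, 'j': 2, 'n': 5, 'c': 9}
tbl['b'] = tbl['n']+4 = 9 → {'k': 9, 's': 0, 'j': 2, 'n': 5, 'c': 9, 'b': 9}
tbl['k'] = 9+1 = 10 → {'k': 10, 's': 0, 'j': 2, 'n': 5, 'c': 9, 'b': 9}
sum of values = 35

35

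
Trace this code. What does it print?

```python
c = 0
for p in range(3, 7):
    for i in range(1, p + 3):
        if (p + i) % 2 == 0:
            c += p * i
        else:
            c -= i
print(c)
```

232

p=3,i=1: even sum, c = 0+3 = 3
p=3,i=2: odd sum, c = 3-2 = 1
p=3,i=3: even sum, c = 1+9 = 10
p=3,i=4: odd sum, c = 10-4 = 6
p=3,i=5: even sum, c = 6+15 = 21
p=4,i=1: odd sum, c = 21-1 = 20
p=4,i=2: even sum, c = 20+8 = 28
p=4,i=3: odd sum, c = 28-3 = 25
p=4,i=4: even sum, c = 25+16 = 41
p=4,i=5: odd sum, c = 41-5 = 36
p=4,i=6: even sum, c = 36+24 = 60
p=5,i=1: even sum, c = 60+5 = 65
p=5,i=2: odd sum, c = 65-2 = 63
p=5,i=3: even sum, c = 63+15 = 78
p=5,i=4: odd sum, c = 78-4 = 74
p=5,i=5: even sum, c = 74+25 = 99
p=5,i=6: odd sum, c = 99-6 = 93
p=5,i=7: even sum, c = 93+35 = 128
p=6,i=1: odd sum, c = 128-1 = 127
p=6,i=2: even sum, c = 127+12 = 139
p=6,i=3: odd sum, c = 139-3 = 136
p=6,i=4: even sum, c = 136+24 = 160
p=6,i=5: odd sum, c = 160-5 = 155
p=6,i=6: even sum, c = 155+36 = 191
p=6,i=7: odd sum, c = 191-7 = 184
p=6,i=8: even sum, c = 184+48 = 232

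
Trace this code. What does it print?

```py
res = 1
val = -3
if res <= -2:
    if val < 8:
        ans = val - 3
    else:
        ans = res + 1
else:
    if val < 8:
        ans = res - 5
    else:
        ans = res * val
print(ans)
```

res=1, val=-3
res <= -2 is False; val < 8 is True
→ ans = res - 5 = -4

-4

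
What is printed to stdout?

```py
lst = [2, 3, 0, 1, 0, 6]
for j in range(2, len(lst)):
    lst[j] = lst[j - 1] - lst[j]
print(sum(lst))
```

j=2: lst[2] = 3-0 = 3 → [2, 3, 3, 1, 0, 6]
j=3: lst[3] = 3-1 = 2 → [2, 3, 3, 2, 0, 6]
j=4: lst[4] = 2-0 = 2 → [2, 3, 3, 2, 2, 6]
j=5: lst[5] = 2-6 = -4 → [2, 3, 3, 2, 2, -4]
sum = 8

8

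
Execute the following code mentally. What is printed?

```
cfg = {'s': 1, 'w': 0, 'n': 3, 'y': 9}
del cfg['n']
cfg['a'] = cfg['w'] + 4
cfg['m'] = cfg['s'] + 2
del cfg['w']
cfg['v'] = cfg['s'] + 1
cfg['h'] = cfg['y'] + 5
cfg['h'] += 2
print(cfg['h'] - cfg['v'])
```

14

del 'n' → {'s': 1, 'w': 0, 'y': 9}
cfg['a'] = cfg['w']+4 = 4 → {'s': 1, 'w': 0, 'y': 9, 'a': 4}
cfg['m'] = cfg['s']+2 = 3 → {'s': 1, 'w': 0, 'y': 9, 'a': 4, 'm': 3}
del 'w' → {'s': 1, 'y': 9, 'a': 4, 'm': 3}
cfg['v'] = cfg['s']+1 = 2 → {'s': 1, 'y': 9, 'a': 4, 'm': 3, 'v': 2}
cfg['h'] = cfg['y']+5 = 14 → {'s': 1, 'y': 9, 'a': 4, 'm': 3, 'v': 2, 'h': 14}
cfg['h'] = 14+2 = 16 → {'s': 1, 'y': 9, 'a': 4, 'm': 3, 'v': 2, 'h': 16}
cfg['h']-cfg['v'] = 16-2 = 14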